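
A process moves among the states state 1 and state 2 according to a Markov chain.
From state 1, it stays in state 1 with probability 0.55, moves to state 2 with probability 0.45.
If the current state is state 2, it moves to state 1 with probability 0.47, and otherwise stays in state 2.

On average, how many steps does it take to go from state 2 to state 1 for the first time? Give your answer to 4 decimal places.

Let t(s) be the expected number of steps to first reach state 1 from state s, with t(state 1) = 0. Conditioning on the first step:
t(state 2) = 1 + 0.53·t(state 2)
Solving: t(state 2) = 2.1277.
Expected steps from state 2 to state 1: 2.1277.

2.1277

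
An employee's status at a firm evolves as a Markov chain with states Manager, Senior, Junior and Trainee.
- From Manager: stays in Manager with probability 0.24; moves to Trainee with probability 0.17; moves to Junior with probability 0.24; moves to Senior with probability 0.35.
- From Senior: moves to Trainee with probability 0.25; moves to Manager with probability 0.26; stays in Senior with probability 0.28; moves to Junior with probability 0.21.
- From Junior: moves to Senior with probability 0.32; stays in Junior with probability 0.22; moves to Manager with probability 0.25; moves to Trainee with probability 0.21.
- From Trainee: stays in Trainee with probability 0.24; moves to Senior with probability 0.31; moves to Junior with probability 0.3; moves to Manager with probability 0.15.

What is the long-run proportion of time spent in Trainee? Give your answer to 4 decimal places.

0.2199

Let the stationary distribution be π with π = πP and π_1 + π_2 + π_3 + π_4 = 1.
π_1 = 0.24·π_1 + 0.26·π_2 + 0.25·π_3 + 0.15·π_4
π_2 = 0.35·π_1 + 0.28·π_2 + 0.32·π_3 + 0.31·π_4
π_3 = 0.24·π_1 + 0.21·π_2 + 0.22·π_3 + 0.3·π_4
Solving with the normalization constraint gives π = (0.2288, 0.3122, 0.2390, 0.2199).
So the stationary probability of Trainee is 0.2199.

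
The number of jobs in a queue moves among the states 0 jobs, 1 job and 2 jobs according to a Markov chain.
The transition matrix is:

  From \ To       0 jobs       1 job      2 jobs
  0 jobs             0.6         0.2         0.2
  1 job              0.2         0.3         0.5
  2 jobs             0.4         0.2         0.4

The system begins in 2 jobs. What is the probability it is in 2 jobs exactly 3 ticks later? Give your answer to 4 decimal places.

Propagate the distribution vector 3 ticks from 2 jobs.
After 0 ticks: (0.0000, 0.0000, 1.0000)
After 1 tick: (0.4000, 0.2000, 0.4000)
After 2 ticks: (0.4400, 0.2200, 0.3400)
After 3 ticks: (0.4440, 0.2220, 0.3340)
P(in 2 jobs after 3 ticks) = 0.3340

0.3340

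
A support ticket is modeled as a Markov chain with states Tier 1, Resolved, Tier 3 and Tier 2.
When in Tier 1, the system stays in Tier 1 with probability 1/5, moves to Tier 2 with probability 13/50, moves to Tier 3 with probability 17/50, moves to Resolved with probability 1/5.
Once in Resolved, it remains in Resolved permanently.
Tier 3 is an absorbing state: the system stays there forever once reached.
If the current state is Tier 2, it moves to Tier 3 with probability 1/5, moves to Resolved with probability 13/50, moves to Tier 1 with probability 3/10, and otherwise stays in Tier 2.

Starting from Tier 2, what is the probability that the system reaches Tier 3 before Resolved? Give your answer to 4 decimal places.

0.4943

Let h(s) be the probability of absorption at Tier 3 starting from transient state s. Then h(Tier 3) = 1 and h(Resolved) = 0. By first-step analysis:
h(Tier 1) = 0.2·h(Tier 1) + 0.2·0 + 0.34·1 + 0.26·h(Tier 2)
h(Tier 2) = 0.3·h(Tier 1) + 0.26·0 + 0.2·1 + 0.24·h(Tier 2)
Solving: h(Tier 1) = 0.5857, h(Tier 2) = 0.4943.
Starting from Tier 2, the probability is 0.4943.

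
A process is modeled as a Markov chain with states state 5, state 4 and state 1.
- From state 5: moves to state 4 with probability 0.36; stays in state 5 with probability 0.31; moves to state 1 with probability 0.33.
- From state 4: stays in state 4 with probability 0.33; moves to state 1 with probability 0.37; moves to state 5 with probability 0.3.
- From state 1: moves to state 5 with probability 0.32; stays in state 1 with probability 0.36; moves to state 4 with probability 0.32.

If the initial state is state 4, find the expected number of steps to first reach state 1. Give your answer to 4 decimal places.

Let t(s) be the expected number of steps to first reach state 1 from state s, with t(state 1) = 0. Conditioning on the first step:
t(state 5) = 1 + 0.31·t(state 5) + 0.36·t(state 4)
t(state 4) = 1 + 0.3·t(state 5) + 0.33·t(state 4)
Solving: t(state 5) = 2.9071, t(state 4) = 2.7942.
Expected steps from state 4 to state 1: 2.7942.

2.7942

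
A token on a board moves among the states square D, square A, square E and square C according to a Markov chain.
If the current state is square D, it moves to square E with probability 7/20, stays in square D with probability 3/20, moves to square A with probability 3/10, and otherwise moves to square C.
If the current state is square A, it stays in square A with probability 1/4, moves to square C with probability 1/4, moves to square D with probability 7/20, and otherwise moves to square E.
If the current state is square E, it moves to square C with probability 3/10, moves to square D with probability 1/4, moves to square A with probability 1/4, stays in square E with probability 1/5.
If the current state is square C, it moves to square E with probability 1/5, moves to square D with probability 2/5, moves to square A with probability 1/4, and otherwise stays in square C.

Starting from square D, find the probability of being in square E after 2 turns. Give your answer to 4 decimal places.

0.2075

Propagate the distribution vector 2 turns from square D.
After 0 turns: (1.0000, 0.0000, 0.0000, 0.0000)
After 1 turn: (0.1500, 0.3000, 0.3500, 0.2000)
After 2 turns: (0.2950, 0.2575, 0.2075, 0.2400)
P(in square E after 2 turns) = 0.2075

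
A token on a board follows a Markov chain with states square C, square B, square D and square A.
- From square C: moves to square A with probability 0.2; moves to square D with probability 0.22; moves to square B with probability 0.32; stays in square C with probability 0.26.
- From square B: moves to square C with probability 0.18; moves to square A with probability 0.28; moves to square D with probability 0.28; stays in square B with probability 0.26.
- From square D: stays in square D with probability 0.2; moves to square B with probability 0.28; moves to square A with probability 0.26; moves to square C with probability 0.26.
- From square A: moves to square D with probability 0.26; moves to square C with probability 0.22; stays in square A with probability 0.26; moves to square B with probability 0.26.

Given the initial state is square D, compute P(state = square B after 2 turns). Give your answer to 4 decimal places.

Propagate the distribution vector 2 turns from square D.
After 0 turns: (0.0000, 0.0000, 1.0000, 0.0000)
After 1 turn: (0.2600, 0.2800, 0.2000, 0.2600)
After 2 turns: (0.2272, 0.2796, 0.2432, 0.2500)
P(in square B after 2 turns) = 0.2796

0.2796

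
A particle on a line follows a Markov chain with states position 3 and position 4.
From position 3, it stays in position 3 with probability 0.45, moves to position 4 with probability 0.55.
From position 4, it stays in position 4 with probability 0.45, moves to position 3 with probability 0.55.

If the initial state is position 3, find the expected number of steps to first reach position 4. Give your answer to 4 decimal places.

Let t(s) be the expected number of steps to first reach position 4 from state s, with t(position 4) = 0. Conditioning on the first step:
t(position 3) = 1 + 0.45·t(position 3)
Solving: t(position 3) = 1.8182.
Expected steps from position 3 to position 4: 1.8182.

1.8182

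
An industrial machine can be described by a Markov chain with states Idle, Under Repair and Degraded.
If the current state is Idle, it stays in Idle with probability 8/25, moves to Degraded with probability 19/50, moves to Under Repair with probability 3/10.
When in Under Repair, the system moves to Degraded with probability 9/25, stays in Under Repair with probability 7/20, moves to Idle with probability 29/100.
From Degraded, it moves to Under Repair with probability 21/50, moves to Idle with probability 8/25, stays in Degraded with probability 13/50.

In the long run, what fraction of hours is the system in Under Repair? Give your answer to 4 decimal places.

0.3578

Let the stationary distribution be π with π = πP and π_1 + π_2 + π_3 = 1.
π_1 = 0.32·π_1 + 0.29·π_2 + 0.32·π_3
π_2 = 0.3·π_1 + 0.35·π_2 + 0.42·π_3
Solving with the normalization constraint gives π = (0.3093, 0.3578, 0.3329).
So the stationary probability of Under Repair is 0.3578.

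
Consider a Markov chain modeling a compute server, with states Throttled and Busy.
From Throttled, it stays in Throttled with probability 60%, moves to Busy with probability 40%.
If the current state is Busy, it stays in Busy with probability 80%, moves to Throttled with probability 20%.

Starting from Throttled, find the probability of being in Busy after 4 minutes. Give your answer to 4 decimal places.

0.6496

Propagate the distribution vector 4 minutes from Throttled.
After 0 minutes: (1.0000, 0.0000)
After 1 minute: (0.6000, 0.4000)
After 2 minutes: (0.4400, 0.5600)
After 3 minutes: (0.3760, 0.6240)
After 4 minutes: (0.3504, 0.6496)
P(in Busy after 4 minutes) = 0.6496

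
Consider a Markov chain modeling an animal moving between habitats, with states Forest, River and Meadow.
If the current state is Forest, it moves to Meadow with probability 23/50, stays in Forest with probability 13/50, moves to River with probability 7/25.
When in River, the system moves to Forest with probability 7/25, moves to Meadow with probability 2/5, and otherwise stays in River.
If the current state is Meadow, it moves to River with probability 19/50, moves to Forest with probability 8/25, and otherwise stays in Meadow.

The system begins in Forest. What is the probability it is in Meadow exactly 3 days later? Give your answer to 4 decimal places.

0.3806

Propagate the distribution vector 3 days from Forest.
After 0 days: (1.0000, 0.0000, 0.0000)
After 1 day: (0.2600, 0.2800, 0.4600)
After 2 days: (0.2932, 0.3372, 0.3696)
After 3 days: (0.2889, 0.3304, 0.3806)
P(in Meadow after 3 days) = 0.3806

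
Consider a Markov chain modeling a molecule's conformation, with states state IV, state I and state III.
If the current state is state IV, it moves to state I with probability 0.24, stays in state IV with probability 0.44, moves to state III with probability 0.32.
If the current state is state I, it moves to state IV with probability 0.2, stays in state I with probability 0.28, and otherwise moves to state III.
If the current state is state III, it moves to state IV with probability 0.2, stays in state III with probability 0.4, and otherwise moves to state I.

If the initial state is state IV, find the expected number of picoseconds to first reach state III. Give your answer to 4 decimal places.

Let t(s) be the expected number of picoseconds to first reach state III from state s, with t(state III) = 0. Conditioning on the first picosecond:
t(state IV) = 1 + 0.44·t(state IV) + 0.24·t(state I)
t(state I) = 1 + 0.2·t(state IV) + 0.28·t(state I)
Solving: t(state IV) = 2.7027, t(state I) = 2.1396.
Expected picoseconds from state IV to state III: 2.7027.

2.7027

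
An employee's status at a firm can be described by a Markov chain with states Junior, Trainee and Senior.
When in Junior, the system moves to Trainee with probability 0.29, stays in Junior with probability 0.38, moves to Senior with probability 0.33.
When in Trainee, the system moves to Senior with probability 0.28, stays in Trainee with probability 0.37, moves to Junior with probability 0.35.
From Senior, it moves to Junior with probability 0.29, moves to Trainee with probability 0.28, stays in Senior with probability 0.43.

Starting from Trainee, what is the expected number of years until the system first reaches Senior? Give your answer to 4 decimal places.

Let t(s) be the expected number of years to first reach Senior from state s, with t(Senior) = 0. Conditioning on the first year:
t(Junior) = 1 + 0.38·t(Junior) + 0.29·t(Trainee)
t(Trainee) = 1 + 0.35·t(Junior) + 0.37·t(Trainee)
Solving: t(Junior) = 3.1823, t(Trainee) = 3.3552.
Expected years from Trainee to Senior: 3.3552.

3.3552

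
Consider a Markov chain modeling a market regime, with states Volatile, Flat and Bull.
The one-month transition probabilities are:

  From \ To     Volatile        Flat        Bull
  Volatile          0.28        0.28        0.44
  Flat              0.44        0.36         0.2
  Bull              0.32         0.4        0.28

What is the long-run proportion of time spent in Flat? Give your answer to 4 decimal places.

Let the stationary distribution be π with π = πP and π_1 + π_2 + π_3 = 1.
π_1 = 0.28·π_1 + 0.44·π_2 + 0.32·π_3
π_2 = 0.28·π_1 + 0.36·π_2 + 0.4·π_3
Solving with the normalization constraint gives π = (0.3474, 0.3445, 0.3080).
So the stationary probability of Flat is 0.3445.

0.3445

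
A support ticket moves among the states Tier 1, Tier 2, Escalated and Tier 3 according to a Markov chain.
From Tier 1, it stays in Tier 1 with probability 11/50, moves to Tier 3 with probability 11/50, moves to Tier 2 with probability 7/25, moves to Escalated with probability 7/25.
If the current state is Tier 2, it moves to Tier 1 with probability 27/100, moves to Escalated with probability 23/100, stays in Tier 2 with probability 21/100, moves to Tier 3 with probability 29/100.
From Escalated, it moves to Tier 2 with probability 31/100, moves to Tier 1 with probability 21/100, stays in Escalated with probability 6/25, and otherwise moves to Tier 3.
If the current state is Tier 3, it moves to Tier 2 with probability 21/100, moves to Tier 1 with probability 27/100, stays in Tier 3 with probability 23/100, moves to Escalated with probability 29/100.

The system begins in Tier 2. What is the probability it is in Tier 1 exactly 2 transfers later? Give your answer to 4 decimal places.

Propagate the distribution vector 2 transfers from Tier 2.
After 0 transfers: (0.0000, 1.0000, 0.0000, 0.0000)
After 1 transfer: (0.2700, 0.2100, 0.2300, 0.2900)
After 2 transfers: (0.2427, 0.2519, 0.2632, 0.2422)
P(in Tier 1 after 2 transfers) = 0.2427

0.2427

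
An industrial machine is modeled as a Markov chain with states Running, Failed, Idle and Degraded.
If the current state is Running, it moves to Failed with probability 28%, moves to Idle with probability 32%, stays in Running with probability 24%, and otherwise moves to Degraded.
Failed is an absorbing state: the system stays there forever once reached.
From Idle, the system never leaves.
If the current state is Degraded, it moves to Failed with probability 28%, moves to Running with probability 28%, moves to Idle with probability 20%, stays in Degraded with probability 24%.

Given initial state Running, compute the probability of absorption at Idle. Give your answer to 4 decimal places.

0.5165

Let h(s) be the probability of absorption at Idle starting from transient state s. Then h(Idle) = 1 and h(Failed) = 0. By first-step analysis:
h(Running) = 0.24·h(Running) + 0.28·0 + 0.32·1 + 0.16·h(Degraded)
h(Degraded) = 0.28·h(Running) + 0.28·0 + 0.2·1 + 0.24·h(Degraded)
Solving: h(Running) = 0.5165, h(Degraded) = 0.4535.
Starting from Running, the probability is 0.5165.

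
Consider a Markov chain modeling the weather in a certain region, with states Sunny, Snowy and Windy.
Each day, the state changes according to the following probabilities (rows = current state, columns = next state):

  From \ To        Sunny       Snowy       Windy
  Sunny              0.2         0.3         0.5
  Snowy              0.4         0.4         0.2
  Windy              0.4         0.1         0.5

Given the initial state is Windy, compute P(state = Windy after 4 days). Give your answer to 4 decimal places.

Propagate the distribution vector 4 days from Windy.
After 0 days: (0.0000, 0.0000, 1.0000)
After 1 day: (0.4000, 0.1000, 0.5000)
After 2 days: (0.3200, 0.2100, 0.4700)
After 3 days: (0.3360, 0.2270, 0.4370)
After 4 days: (0.3328, 0.2353, 0.4319)
P(in Windy after 4 days) = 0.4319

0.4319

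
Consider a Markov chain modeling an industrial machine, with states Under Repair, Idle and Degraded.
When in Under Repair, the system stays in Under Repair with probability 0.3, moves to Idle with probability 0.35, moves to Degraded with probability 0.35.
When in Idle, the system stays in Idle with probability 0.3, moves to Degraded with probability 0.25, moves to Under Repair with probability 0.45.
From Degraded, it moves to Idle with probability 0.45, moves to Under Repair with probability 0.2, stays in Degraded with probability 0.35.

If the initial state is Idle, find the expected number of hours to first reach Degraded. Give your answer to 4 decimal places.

3.4586

Let t(s) be the expected number of hours to first reach Degraded from state s, with t(Degraded) = 0. Conditioning on the first hour:
t(Under Repair) = 1 + 0.3·t(Under Repair) + 0.35·t(Idle)
t(Idle) = 1 + 0.45·t(Under Repair) + 0.3·t(Idle)
Solving: t(Under Repair) = 3.1579, t(Idle) = 3.4586.
Expected hours from Idle to Degraded: 3.4586.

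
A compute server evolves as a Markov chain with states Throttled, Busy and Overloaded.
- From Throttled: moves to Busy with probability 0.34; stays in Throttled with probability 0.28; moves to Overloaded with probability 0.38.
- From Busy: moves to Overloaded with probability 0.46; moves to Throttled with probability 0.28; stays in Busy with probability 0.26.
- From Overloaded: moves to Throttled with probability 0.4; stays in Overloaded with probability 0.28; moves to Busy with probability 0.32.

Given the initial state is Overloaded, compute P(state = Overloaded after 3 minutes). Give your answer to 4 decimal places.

0.3669

Propagate the distribution vector 3 minutes from Overloaded.
After 0 minutes: (0.0000, 0.0000, 1.0000)
After 1 minute: (0.4000, 0.3200, 0.2800)
After 2 minutes: (0.3136, 0.3088, 0.3776)
After 3 minutes: (0.3253, 0.3077, 0.3669)
P(in Overloaded after 3 minutes) = 0.3669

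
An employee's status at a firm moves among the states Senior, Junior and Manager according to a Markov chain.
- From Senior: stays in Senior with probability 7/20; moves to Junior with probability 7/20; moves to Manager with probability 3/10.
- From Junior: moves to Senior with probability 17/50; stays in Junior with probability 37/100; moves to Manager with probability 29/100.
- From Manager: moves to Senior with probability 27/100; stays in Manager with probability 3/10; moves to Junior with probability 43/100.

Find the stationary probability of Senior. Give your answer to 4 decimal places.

Let the stationary distribution be π with π = πP and π_1 + π_2 + π_3 = 1.
π_1 = 0.35·π_1 + 0.34·π_2 + 0.27·π_3
π_2 = 0.35·π_1 + 0.37·π_2 + 0.43·π_3
Solving with the normalization constraint gives π = (0.3225, 0.3813, 0.2962).
So the stationary probability of Senior is 0.3225.

0.3225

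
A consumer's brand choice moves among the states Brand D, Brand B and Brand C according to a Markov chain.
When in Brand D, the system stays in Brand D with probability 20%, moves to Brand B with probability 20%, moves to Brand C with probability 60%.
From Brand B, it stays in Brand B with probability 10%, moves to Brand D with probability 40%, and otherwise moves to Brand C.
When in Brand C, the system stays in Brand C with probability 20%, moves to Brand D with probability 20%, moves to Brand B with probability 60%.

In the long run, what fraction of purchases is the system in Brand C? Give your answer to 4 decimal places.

0.4051

Let the stationary distribution be π with π = πP and π_1 + π_2 + π_3 = 1.
π_1 = 0.2·π_1 + 0.4·π_2 + 0.2·π_3
π_2 = 0.2·π_1 + 0.1·π_2 + 0.6·π_3
Solving with the normalization constraint gives π = (0.2658, 0.3291, 0.4051).
So the stationary probability of Brand C is 0.4051.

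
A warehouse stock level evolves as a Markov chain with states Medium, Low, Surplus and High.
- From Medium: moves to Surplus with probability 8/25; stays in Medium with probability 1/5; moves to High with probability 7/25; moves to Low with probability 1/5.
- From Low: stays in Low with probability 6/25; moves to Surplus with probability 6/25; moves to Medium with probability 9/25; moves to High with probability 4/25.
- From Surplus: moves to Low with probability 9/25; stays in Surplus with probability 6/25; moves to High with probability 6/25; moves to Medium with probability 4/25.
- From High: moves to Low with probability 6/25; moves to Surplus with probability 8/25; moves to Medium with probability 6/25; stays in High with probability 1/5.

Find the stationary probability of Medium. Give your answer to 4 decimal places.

0.2399

Let the stationary distribution be π with π = πP and π_1 + π_2 + π_3 + π_4 = 1.
π_1 = 0.2·π_1 + 0.36·π_2 + 0.16·π_3 + 0.24·π_4
π_2 = 0.2·π_1 + 0.24·π_2 + 0.36·π_3 + 0.24·π_4
π_3 = 0.32·π_1 + 0.24·π_2 + 0.24·π_3 + 0.32·π_4
Solving with the normalization constraint gives π = (0.2399, 0.2636, 0.2768, 0.2197).
So the stationary probability of Medium is 0.2399.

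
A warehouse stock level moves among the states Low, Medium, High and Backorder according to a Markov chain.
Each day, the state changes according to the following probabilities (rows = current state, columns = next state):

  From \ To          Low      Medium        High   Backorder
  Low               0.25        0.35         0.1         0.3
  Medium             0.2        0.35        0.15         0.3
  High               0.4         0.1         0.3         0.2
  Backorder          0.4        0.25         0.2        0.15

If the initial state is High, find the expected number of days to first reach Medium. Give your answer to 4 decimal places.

Let t(s) be the expected number of days to first reach Medium from state s, with t(Medium) = 0. Conditioning on the first day:
t(Low) = 1 + 0.25·t(Low) + 0.1·t(High) + 0.3·t(Backorder)
t(High) = 1 + 0.4·t(Low) + 0.3·t(High) + 0.2·t(Backorder)
t(Backorder) = 1 + 0.4·t(Low) + 0.2·t(High) + 0.15·t(Backorder)
Solving: t(Low) = 3.4930, t(High) = 4.5352, t(Backorder) = 3.8873.
Expected days from High to Medium: 4.5352.

4.5352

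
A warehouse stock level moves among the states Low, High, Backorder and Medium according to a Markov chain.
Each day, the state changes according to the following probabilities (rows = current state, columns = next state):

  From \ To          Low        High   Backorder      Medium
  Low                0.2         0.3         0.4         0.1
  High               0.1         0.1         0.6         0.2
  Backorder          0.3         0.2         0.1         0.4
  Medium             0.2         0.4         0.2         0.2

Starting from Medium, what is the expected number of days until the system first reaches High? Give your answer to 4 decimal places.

3.0000

Let t(s) be the expected number of days to first reach High from state s, with t(High) = 0. Conditioning on the first day:
t(Low) = 1 + 0.2·t(Low) + 0.4·t(Backorder) + 0.1·t(Medium)
t(Backorder) = 1 + 0.3·t(Low) + 0.1·t(Backorder) + 0.4·t(Medium)
t(Medium) = 1 + 0.2·t(Low) + 0.2·t(Backorder) + 0.2·t(Medium)
Solving: t(Low) = 3.4167, t(Backorder) = 3.5833, t(Medium) = 3.0000.
Expected days from Medium to High: 3.0000.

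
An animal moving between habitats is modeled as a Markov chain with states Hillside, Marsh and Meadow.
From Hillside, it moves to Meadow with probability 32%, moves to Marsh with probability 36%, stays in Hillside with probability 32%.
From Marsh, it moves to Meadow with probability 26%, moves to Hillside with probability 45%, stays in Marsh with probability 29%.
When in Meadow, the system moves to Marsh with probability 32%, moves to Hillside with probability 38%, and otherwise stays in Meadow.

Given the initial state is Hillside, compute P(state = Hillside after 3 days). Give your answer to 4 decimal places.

Propagate the distribution vector 3 days from Hillside.
After 0 days: (1.0000, 0.0000, 0.0000)
After 1 day: (0.3200, 0.3600, 0.3200)
After 2 days: (0.3860, 0.3220, 0.2920)
After 3 days: (0.3794, 0.3258, 0.2948)
P(in Hillside after 3 days) = 0.3794

0.3794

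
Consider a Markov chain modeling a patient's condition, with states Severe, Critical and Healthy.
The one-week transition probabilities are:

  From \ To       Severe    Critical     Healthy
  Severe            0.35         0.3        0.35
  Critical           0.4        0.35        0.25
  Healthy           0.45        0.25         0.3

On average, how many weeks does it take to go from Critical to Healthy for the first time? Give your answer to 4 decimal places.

3.4711

Let t(s) be the expected number of weeks to first reach Healthy from state s, with t(Healthy) = 0. Conditioning on the first week:
t(Severe) = 1 + 0.35·t(Severe) + 0.3·t(Critical)
t(Critical) = 1 + 0.4·t(Severe) + 0.35·t(Critical)
Solving: t(Severe) = 3.1405, t(Critical) = 3.4711.
Expected weeks from Critical to Healthy: 3.4711.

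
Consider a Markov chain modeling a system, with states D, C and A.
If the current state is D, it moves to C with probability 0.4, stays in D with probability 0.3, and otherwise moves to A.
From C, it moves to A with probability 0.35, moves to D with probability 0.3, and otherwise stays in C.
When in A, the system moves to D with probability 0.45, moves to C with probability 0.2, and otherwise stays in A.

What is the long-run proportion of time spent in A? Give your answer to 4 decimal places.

Let the stationary distribution be π with π = πP and π_1 + π_2 + π_3 = 1.
π_1 = 0.3·π_1 + 0.3·π_2 + 0.45·π_3
π_2 = 0.4·π_1 + 0.35·π_2 + 0.2·π_3
Solving with the normalization constraint gives π = (0.3499, 0.3176, 0.3325).
So the stationary probability of A is 0.3325.

0.3325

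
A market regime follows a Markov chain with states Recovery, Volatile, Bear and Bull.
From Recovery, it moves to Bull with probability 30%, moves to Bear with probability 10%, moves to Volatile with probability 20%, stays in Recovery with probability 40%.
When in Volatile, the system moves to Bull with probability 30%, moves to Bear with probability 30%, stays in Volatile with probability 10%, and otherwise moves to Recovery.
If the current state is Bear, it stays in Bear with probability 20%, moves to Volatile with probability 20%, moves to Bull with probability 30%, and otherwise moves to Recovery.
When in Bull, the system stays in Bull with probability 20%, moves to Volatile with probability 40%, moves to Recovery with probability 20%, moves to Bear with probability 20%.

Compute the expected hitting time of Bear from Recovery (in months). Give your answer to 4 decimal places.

Let t(s) be the expected number of months to first reach Bear from state s, with t(Bear) = 0. Conditioning on the first month:
t(Recovery) = 1 + 0.4·t(Recovery) + 0.2·t(Volatile) + 0.3·t(Bull)
t(Volatile) = 1 + 0.3·t(Recovery) + 0.1·t(Volatile) + 0.3·t(Bull)
t(Bull) = 1 + 0.2·t(Recovery) + 0.4·t(Volatile) + 0.2·t(Bull)
Solving: t(Recovery) = 5.7619, t(Volatile) = 4.7143, t(Bull) = 5.0476.
Expected months from Recovery to Bear: 5.7619.

5.7619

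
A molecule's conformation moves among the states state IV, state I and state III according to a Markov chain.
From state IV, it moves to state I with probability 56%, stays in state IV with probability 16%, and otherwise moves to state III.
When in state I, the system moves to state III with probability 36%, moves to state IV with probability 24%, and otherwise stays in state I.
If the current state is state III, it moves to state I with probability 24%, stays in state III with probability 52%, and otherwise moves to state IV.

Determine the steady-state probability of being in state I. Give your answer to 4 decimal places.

Let the stationary distribution be π with π = πP and π_1 + π_2 + π_3 = 1.
π_1 = 0.16·π_1 + 0.24·π_2 + 0.24·π_3
π_2 = 0.56·π_1 + 0.4·π_2 + 0.24·π_3
Solving with the normalization constraint gives π = (0.2222, 0.3704, 0.4074).
So the stationary probability of state I is 0.3704.

0.3704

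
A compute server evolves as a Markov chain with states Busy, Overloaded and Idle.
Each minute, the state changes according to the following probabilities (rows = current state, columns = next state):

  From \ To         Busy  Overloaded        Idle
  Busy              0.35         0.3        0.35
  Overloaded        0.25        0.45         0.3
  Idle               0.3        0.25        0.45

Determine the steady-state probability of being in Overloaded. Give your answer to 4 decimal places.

Let the stationary distribution be π with π = πP and π_1 + π_2 + π_3 = 1.
π_1 = 0.35·π_1 + 0.25·π_2 + 0.3·π_3
π_2 = 0.3·π_1 + 0.45·π_2 + 0.25·π_3
Solving with the normalization constraint gives π = (0.2984, 0.3311, 0.3705).
So the stationary probability of Overloaded is 0.3311.

0.3311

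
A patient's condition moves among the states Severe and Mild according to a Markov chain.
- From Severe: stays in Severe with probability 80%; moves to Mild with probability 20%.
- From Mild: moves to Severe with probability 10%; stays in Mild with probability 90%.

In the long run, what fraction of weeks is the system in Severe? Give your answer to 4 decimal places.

0.3333

Let the stationary distribution be π with π = πP and π_1 + π_2 = 1.
π_1 = 0.8·π_1 + 0.1·π_2
Solving with the normalization constraint gives π = (0.3333, 0.6667).
So the stationary probability of Severe is 0.3333.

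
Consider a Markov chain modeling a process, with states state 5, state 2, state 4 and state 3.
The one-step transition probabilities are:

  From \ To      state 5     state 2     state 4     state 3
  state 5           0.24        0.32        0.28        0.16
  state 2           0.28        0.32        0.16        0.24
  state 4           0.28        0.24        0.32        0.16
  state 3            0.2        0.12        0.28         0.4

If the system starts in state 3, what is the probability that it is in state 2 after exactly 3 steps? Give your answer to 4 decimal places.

0.2447

Propagate the distribution vector 3 steps from state 3.
After 0 steps: (0.0000, 0.0000, 0.0000, 1.0000)
After 1 step: (0.2000, 0.1200, 0.2800, 0.4000)
After 2 steps: (0.2400, 0.2176, 0.2768, 0.2656)
After 3 steps: (0.2492, 0.2447, 0.2650, 0.2412)
P(in state 2 after 3 steps) = 0.2447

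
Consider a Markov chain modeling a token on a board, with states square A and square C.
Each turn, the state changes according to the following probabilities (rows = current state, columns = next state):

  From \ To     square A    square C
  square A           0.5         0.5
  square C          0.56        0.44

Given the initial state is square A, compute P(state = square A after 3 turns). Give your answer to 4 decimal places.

Propagate the distribution vector 3 turns from square A.
After 0 turns: (1.0000, 0.0000)
After 1 turn: (0.5000, 0.5000)
After 2 turns: (0.5300, 0.4700)
After 3 turns: (0.5282, 0.4718)
P(in square A after 3 turns) = 0.5282

0.5282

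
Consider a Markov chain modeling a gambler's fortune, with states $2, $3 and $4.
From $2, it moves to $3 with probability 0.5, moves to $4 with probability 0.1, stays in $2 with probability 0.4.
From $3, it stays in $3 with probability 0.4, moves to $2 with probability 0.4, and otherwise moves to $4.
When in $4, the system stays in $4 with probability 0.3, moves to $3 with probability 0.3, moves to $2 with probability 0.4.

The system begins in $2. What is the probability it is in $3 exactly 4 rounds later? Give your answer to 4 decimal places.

0.4223

Propagate the distribution vector 4 rounds from $2.
After 0 rounds: (1.0000, 0.0000, 0.0000)
After 1 round: (0.4000, 0.5000, 0.1000)
After 2 rounds: (0.4000, 0.4300, 0.1700)
After 3 rounds: (0.4000, 0.4230, 0.1770)
After 4 rounds: (0.4000, 0.4223, 0.1777)
P(in $3 after 4 rounds) = 0.4223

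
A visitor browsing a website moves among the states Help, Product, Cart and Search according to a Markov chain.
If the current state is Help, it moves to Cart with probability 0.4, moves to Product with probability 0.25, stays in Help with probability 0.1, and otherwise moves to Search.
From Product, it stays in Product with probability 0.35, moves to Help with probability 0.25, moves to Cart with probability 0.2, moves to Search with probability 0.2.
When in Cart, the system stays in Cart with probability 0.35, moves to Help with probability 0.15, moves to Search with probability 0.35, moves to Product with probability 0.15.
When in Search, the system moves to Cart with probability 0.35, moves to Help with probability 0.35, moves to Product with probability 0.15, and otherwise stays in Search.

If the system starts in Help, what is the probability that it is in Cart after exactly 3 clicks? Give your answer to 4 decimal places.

0.3295

Propagate the distribution vector 3 clicks from Help.
After 0 clicks: (1.0000, 0.0000, 0.0000, 0.0000)
After 1 click: (0.1000, 0.2500, 0.4000, 0.2500)
After 2 clicks: (0.2200, 0.2100, 0.3175, 0.2525)
After 3 clicks: (0.2105, 0.2140, 0.3295, 0.2460)
P(in Cart after 3 clicks) = 0.3295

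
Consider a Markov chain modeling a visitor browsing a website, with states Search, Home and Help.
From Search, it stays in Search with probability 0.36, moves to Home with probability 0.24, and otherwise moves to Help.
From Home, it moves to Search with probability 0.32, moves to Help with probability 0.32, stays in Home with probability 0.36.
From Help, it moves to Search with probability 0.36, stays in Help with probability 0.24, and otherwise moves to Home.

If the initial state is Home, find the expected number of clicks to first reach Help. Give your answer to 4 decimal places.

Let t(s) be the expected number of clicks to first reach Help from state s, with t(Help) = 0. Conditioning on the first click:
t(Search) = 1 + 0.36·t(Search) + 0.24·t(Home)
t(Home) = 1 + 0.32·t(Search) + 0.36·t(Home)
Solving: t(Search) = 2.6442, t(Home) = 2.8846.
Expected clicks from Home to Help: 2.8846.

2.8846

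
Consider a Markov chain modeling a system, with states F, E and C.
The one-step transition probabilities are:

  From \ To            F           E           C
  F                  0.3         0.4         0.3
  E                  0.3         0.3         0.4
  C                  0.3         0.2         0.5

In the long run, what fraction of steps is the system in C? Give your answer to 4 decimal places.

Let the stationary distribution be π with π = πP and π_1 + π_2 + π_3 = 1.
π_1 = 0.3·π_1 + 0.3·π_2 + 0.3·π_3
π_2 = 0.4·π_1 + 0.3·π_2 + 0.2·π_3
Solving with the normalization constraint gives π = (0.3000, 0.2889, 0.4111).
So the stationary probability of C is 0.4111.

0.4111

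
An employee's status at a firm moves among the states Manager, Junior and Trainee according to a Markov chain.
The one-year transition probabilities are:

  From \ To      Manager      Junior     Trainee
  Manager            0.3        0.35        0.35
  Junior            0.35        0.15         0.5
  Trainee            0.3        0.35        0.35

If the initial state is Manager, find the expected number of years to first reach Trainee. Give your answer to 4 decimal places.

Let t(s) be the expected number of years to first reach Trainee from state s, with t(Trainee) = 0. Conditioning on the first year:
t(Manager) = 1 + 0.3·t(Manager) + 0.35·t(Junior)
t(Junior) = 1 + 0.35·t(Manager) + 0.15·t(Junior)
Solving: t(Manager) = 2.5397, t(Junior) = 2.2222.
Expected years from Manager to Trainee: 2.5397.

2.5397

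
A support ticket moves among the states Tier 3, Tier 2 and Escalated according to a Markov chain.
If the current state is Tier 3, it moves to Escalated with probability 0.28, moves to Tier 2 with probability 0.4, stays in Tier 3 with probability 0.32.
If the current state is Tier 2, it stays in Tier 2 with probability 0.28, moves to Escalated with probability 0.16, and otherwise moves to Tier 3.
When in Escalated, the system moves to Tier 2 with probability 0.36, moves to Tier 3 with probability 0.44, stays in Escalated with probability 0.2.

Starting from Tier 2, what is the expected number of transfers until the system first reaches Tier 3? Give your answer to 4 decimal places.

1.8519

Let t(s) be the expected number of transfers to first reach Tier 3 from state s, with t(Tier 3) = 0. Conditioning on the first transfer:
t(Tier 2) = 1 + 0.28·t(Tier 2) + 0.16·t(Escalated)
t(Escalated) = 1 + 0.36·t(Tier 2) + 0.2·t(Escalated)
Solving: t(Tier 2) = 1.8519, t(Escalated) = 2.0833.
Expected transfers from Tier 2 to Tier 3: 1.8519.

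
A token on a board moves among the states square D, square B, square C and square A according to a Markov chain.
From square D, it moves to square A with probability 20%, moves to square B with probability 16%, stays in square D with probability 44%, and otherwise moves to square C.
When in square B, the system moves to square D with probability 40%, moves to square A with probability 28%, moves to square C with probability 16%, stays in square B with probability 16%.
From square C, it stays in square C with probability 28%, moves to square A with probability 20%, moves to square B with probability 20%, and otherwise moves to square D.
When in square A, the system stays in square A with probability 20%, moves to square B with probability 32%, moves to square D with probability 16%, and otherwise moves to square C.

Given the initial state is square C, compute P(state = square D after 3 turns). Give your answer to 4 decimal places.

Propagate the distribution vector 3 turns from square C.
After 0 turns: (0.0000, 0.0000, 1.0000, 0.0000)
After 1 turn: (0.3200, 0.2000, 0.2800, 0.2000)
After 2 turns: (0.3424, 0.2032, 0.2384, 0.2160)
After 3 turns: (0.3428, 0.2041, 0.2369, 0.2163)
P(in square D after 3 turns) = 0.3428

0.3428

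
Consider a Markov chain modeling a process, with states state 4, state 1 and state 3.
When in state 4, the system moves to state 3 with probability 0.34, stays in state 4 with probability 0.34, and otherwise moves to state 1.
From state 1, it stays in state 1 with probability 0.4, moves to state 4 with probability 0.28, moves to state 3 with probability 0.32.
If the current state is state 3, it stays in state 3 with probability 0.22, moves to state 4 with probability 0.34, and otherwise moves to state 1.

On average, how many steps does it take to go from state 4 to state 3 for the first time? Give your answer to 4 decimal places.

Let t(s) be the expected number of steps to first reach state 3 from state s, with t(state 3) = 0. Conditioning on the first step:
t(state 4) = 1 + 0.34·t(state 4) + 0.32·t(state 1)
t(state 1) = 1 + 0.28·t(state 4) + 0.4·t(state 1)
Solving: t(state 4) = 3.0026, t(state 1) = 3.0679.
Expected steps from state 4 to state 3: 3.0026.

3.0026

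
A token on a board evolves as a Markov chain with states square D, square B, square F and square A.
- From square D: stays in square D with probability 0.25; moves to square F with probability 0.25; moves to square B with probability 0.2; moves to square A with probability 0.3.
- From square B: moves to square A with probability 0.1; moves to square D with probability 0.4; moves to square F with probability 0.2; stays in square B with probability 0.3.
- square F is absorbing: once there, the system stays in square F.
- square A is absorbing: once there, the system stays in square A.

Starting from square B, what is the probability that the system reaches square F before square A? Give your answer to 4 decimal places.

Let h(s) be the probability of absorption at square F starting from transient state s. Then h(square F) = 1 and h(square A) = 0. By first-step analysis:
h(square D) = 0.25·h(square D) + 0.2·h(square B) + 0.25·1 + 0.3·0
h(square B) = 0.4·h(square D) + 0.3·h(square B) + 0.2·1 + 0.1·0
Solving: h(square D) = 0.4831, h(square B) = 0.5618.
Starting from square B, the probability is 0.5618.

0.5618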